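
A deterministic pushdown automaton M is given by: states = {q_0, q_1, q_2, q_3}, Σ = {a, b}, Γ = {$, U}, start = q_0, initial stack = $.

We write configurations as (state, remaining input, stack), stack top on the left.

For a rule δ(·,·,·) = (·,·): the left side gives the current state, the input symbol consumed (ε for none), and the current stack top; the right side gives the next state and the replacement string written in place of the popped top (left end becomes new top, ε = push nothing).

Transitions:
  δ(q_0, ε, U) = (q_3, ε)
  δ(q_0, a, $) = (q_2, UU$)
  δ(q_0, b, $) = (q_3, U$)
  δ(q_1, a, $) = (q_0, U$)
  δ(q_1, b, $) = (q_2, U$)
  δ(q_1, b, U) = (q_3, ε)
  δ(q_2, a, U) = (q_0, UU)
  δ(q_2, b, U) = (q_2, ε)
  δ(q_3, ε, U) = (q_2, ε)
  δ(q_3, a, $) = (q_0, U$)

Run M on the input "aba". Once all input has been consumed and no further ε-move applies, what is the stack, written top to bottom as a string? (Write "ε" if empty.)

(q_0, aba, $) ⊢ (q_2, ba, UU$) ⊢ (q_2, a, U$) ⊢ (q_0, ε, UU$) ⊢ (q_3, ε, U$) ⊢ (q_2, ε, $)
All input consumed in state q_2 with stack $.

$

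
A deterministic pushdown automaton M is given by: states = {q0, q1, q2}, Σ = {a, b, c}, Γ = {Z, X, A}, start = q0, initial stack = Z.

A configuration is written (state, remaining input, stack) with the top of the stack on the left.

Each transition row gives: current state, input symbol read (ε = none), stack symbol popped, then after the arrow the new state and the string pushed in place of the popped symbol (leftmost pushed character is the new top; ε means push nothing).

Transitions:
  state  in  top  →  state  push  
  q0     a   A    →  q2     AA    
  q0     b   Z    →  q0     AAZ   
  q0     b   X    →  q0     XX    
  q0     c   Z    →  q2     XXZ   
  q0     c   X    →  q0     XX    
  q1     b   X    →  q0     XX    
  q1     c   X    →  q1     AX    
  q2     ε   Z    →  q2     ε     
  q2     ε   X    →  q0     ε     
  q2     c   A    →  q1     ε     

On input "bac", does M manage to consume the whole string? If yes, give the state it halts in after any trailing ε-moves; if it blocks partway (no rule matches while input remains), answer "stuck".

q1

(q0, bac, Z)
  read b, top Z: go to q0, push AAZ → (q0, ac, AAZ)
  read a, top A: go to q2, push AA → (q2, c, AAAZ)
  read c, top A: go to q1, push ε → (q1, ε, AAZ)
All input consumed; M is in state q1.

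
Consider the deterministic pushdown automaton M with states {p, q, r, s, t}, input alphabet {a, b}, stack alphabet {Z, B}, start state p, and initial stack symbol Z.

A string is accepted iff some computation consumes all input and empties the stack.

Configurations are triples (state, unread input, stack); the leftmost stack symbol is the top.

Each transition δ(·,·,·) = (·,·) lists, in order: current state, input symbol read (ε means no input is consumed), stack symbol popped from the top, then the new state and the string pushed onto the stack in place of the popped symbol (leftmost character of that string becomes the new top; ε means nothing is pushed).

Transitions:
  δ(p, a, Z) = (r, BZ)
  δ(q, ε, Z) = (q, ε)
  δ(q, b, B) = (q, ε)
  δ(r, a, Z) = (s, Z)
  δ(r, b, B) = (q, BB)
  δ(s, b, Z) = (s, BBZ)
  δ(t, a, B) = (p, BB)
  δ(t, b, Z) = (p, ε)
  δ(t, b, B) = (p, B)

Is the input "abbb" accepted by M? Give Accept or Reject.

Accept

(p, abbb, Z)
  read a, top Z: go to r, push BZ → (r, bbb, BZ)
  read b, top B: go to q, push BB → (q, bb, BBZ)
  read b, top B: go to q, push ε → (q, b, BZ)
  read b, top B: go to q, push ε → (q, ε, Z)
  ε-move, top Z: go to q, push ε → (q, ε, ε)
All input consumed and the stack is empty.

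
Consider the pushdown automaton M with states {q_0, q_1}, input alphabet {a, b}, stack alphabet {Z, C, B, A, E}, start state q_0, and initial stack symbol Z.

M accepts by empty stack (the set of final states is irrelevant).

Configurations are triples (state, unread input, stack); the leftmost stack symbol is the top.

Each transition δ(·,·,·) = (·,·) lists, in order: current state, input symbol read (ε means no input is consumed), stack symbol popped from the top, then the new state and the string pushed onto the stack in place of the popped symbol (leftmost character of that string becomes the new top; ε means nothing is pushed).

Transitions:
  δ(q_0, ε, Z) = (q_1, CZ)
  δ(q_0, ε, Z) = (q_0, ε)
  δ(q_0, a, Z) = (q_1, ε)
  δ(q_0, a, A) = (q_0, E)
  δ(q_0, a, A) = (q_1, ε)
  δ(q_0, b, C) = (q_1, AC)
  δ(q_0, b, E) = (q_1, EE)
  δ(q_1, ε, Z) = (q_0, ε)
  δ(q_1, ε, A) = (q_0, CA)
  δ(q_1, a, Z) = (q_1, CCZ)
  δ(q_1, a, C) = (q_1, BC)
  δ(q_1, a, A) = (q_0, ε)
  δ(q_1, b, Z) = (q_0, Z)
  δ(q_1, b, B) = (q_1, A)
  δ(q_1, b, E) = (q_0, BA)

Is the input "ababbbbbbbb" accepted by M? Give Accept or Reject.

No computation consumes all input and empties the stack.

Reject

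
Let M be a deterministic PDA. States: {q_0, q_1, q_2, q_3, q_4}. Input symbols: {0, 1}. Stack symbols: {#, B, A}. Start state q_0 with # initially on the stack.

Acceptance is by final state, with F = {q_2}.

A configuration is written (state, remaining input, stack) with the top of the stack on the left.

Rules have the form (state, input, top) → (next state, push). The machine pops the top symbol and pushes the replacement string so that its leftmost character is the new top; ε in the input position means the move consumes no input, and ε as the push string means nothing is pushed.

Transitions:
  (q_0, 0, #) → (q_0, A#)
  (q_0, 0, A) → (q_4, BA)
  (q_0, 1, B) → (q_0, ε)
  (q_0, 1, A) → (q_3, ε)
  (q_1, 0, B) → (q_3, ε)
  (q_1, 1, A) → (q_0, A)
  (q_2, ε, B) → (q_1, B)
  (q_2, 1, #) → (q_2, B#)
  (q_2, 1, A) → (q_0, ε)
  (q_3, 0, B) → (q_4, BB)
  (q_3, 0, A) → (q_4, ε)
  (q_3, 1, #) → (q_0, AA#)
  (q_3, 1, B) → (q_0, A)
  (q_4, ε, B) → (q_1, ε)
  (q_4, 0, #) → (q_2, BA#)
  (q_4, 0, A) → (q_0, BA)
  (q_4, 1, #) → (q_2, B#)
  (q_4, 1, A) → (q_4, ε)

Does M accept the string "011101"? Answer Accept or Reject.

(q_0, 011101, #)
  read 0, top #: go to q_0, push A# → (q_0, 11101, A#)
  read 1, top A: go to q_3, push ε → (q_3, 1101, #)
  read 1, top #: go to q_0, push AA# → (q_0, 101, AA#)
  read 1, top A: go to q_3, push ε → (q_3, 01, A#)
  read 0, top A: go to q_4, push ε → (q_4, 1, #)
  read 1, top #: go to q_2, push B# → (q_2, ε, B#)
All input consumed; state q_2 ∈ F.

Accept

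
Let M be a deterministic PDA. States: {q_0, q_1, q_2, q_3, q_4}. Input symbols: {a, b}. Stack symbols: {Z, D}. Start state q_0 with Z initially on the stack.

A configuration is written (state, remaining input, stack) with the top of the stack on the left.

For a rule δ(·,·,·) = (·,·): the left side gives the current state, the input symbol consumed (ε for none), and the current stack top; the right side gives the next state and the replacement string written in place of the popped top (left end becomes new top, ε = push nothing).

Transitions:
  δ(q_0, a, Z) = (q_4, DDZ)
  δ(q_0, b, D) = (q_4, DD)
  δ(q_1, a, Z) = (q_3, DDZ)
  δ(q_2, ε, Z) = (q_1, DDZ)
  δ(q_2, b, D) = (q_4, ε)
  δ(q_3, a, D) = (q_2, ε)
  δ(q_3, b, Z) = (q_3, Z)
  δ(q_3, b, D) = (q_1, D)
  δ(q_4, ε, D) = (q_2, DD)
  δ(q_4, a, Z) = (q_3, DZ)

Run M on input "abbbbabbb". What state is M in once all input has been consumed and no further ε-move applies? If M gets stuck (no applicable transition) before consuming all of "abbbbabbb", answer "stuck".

(q_0, abbbbabbb, Z) ⊢ (q_4, bbbbabbb, DDZ) ⊢ (q_2, bbbbabbb, DDDZ) ⊢ (q_4, bbbabbb, DDZ) ⊢ (q_2, bbbabbb, DDDZ) ⊢ (q_4, bbabbb, DDZ) ⊢ (q_2, bbabbb, DDDZ) ⊢ (q_4, babbb, DDZ) ⊢ (q_2, babbb, DDDZ) ⊢ (q_4, abbb, DDZ) ⊢ (q_2, abbb, DDDZ)
No transition for (q_2, a, top D); M blocks with input abbb remaining.

stuck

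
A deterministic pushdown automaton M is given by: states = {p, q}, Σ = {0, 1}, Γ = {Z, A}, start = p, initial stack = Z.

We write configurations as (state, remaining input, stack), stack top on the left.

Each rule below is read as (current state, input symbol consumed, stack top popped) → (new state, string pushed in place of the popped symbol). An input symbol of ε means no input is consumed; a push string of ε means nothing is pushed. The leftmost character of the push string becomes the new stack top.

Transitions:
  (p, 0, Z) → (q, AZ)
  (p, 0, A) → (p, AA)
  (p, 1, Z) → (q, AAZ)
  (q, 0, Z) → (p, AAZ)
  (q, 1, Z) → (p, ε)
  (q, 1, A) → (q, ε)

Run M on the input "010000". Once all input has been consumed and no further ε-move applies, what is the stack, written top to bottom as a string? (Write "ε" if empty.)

(p, 010000, Z)
  read 0, top Z: go to q, push AZ → (q, 10000, AZ)
  read 1, top A: go to q, push ε → (q, 0000, Z)
  read 0, top Z: go to p, push AAZ → (p, 000, AAZ)
  read 0, top A: go to p, push AA → (p, 00, AAAZ)
  read 0, top A: go to p, push AA → (p, 0, AAAAZ)
  read 0, top A: go to p, push AA → (p, ε, AAAAAZ)
All input consumed in state p with stack AAAAAZ.

AAAAAZ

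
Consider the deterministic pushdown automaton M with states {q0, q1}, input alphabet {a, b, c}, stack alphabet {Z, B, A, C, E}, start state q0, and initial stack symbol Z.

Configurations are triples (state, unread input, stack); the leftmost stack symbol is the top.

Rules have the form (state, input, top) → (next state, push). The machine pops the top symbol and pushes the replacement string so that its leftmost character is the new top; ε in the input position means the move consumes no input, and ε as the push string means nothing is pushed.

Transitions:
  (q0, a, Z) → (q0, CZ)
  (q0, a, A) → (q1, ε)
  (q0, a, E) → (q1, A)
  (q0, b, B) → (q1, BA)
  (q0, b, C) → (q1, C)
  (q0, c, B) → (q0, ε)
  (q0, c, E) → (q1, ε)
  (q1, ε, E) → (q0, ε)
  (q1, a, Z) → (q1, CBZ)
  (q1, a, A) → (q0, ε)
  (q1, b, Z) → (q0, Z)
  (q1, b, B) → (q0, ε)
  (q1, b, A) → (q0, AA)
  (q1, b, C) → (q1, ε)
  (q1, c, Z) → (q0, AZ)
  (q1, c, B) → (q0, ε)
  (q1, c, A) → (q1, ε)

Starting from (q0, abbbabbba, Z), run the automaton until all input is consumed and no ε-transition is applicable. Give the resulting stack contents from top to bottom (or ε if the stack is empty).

CZ

(q0, abbbabbba, Z) ⊢ (q0, bbbabbba, CZ) ⊢ (q1, bbabbba, CZ) ⊢ (q1, babbba, Z) ⊢ (q0, abbba, Z) ⊢ (q0, bbba, CZ) ⊢ (q1, bba, CZ) ⊢ (q1, ba, Z) ⊢ (q0, a, Z) ⊢ (q0, ε, CZ)
All input consumed in state q0 with stack CZ.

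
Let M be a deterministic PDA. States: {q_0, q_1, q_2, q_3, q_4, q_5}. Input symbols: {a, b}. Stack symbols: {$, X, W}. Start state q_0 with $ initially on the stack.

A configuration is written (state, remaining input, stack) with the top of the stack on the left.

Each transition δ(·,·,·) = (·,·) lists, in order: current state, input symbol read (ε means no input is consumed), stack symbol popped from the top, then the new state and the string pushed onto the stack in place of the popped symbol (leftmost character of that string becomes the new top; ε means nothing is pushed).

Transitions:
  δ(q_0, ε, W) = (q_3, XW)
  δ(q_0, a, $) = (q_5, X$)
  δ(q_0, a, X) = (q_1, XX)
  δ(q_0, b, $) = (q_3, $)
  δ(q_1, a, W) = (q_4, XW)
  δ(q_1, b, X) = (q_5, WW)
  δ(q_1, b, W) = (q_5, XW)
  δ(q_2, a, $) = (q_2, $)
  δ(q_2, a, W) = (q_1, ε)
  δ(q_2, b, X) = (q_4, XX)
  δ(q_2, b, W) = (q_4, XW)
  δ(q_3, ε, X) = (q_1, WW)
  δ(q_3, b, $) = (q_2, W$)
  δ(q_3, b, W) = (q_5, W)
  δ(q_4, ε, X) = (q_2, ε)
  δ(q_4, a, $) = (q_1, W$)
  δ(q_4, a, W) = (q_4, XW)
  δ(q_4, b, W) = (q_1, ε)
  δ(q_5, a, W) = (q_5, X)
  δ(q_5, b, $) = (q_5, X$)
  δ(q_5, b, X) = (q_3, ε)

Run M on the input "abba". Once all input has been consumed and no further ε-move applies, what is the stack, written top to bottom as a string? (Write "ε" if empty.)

$

(q_0, abba, $)
  read a, top $: go to q_5, push X$ → (q_5, bba, X$)
  read b, top X: go to q_3, push ε → (q_3, ba, $)
  read b, top $: go to q_2, push W$ → (q_2, a, W$)
  read a, top W: go to q_1, push ε → (q_1, ε, $)
All input consumed in state q_1 with stack $.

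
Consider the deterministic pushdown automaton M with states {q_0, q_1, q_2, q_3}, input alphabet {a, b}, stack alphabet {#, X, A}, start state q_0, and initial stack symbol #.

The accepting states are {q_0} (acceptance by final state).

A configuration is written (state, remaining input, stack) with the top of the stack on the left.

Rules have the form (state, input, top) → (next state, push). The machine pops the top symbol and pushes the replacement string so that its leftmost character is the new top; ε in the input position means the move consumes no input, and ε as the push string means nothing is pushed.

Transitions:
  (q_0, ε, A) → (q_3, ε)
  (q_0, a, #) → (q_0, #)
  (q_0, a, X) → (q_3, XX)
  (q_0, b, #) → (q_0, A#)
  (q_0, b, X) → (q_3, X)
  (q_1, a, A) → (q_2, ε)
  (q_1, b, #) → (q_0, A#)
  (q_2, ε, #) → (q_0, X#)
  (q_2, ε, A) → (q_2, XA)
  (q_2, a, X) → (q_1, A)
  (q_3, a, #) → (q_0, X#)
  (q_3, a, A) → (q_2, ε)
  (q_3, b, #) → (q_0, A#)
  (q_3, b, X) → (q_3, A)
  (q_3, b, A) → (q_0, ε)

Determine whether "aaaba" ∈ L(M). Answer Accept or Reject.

(q_0, aaaba, #) ⊢ (q_0, aaba, #) ⊢ (q_0, aba, #) ⊢ (q_0, ba, #) ⊢ (q_0, a, A#) ⊢ (q_3, a, #) ⊢ (q_0, ε, X#)
All input consumed; state q_0 ∈ F.

Accept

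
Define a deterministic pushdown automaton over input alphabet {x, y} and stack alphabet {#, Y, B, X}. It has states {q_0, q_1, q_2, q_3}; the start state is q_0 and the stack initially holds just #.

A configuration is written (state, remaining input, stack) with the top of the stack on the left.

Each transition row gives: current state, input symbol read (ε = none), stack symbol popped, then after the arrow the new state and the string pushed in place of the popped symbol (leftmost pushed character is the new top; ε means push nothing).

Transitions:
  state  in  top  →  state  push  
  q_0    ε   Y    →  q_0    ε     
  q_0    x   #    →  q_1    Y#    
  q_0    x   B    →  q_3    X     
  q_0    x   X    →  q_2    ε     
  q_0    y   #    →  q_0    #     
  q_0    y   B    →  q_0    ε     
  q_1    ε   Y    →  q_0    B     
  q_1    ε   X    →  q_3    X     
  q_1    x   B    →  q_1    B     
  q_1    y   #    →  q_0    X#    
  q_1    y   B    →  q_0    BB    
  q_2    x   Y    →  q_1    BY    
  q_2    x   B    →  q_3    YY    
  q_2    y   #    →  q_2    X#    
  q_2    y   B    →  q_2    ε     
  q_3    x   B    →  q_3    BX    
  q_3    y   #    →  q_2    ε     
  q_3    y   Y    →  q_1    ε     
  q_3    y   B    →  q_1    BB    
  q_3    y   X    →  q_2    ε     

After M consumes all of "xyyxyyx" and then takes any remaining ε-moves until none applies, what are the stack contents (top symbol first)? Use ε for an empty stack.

B#

(q_0, xyyxyyx, #)
  read x, top #: go to q_1, push Y# → (q_1, yyxyyx, Y#)
  ε-move, top Y: go to q_0, push B → (q_0, yyxyyx, B#)
  read y, top B: go to q_0, push ε → (q_0, yxyyx, #)
  read y, top #: go to q_0, push # → (q_0, xyyx, #)
  read x, top #: go to q_1, push Y# → (q_1, yyx, Y#)
  ε-move, top Y: go to q_0, push B → (q_0, yyx, B#)
  read y, top B: go to q_0, push ε → (q_0, yx, #)
  read y, top #: go to q_0, push # → (q_0, x, #)
  read x, top #: go to q_1, push Y# → (q_1, ε, Y#)
  ε-move, top Y: go to q_0, push B → (q_0, ε, B#)
All input consumed in state q_0 with stack B#.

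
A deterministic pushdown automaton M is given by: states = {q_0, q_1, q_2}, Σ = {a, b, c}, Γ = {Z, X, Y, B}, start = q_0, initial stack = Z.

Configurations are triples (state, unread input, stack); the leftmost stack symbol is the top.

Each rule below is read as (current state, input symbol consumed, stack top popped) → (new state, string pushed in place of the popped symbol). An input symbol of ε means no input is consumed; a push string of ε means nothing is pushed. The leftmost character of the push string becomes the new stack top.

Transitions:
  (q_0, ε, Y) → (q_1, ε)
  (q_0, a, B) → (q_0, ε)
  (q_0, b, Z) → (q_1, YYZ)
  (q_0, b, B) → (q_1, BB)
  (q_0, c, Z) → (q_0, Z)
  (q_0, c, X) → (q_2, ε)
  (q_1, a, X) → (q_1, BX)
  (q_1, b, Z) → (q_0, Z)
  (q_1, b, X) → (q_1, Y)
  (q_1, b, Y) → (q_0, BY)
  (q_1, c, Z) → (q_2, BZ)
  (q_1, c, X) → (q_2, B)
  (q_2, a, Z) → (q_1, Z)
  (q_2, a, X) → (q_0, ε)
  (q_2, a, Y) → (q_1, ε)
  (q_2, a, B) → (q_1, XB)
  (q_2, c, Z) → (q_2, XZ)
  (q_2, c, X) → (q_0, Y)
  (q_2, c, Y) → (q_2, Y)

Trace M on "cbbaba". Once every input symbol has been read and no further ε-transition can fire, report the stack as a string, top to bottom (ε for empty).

Z

(q_0, cbbaba, Z)
  read c, top Z: go to q_0, push Z → (q_0, bbaba, Z)
  read b, top Z: go to q_1, push YYZ → (q_1, baba, YYZ)
  read b, top Y: go to q_0, push BY → (q_0, aba, BYYZ)
  read a, top B: go to q_0, push ε → (q_0, ba, YYZ)
  ε-move, top Y: go to q_1, push ε → (q_1, ba, YZ)
  read b, top Y: go to q_0, push BY → (q_0, a, BYZ)
  read a, top B: go to q_0, push ε → (q_0, ε, YZ)
  ε-move, top Y: go to q_1, push ε → (q_1, ε, Z)
All input consumed in state q_1 with stack Z.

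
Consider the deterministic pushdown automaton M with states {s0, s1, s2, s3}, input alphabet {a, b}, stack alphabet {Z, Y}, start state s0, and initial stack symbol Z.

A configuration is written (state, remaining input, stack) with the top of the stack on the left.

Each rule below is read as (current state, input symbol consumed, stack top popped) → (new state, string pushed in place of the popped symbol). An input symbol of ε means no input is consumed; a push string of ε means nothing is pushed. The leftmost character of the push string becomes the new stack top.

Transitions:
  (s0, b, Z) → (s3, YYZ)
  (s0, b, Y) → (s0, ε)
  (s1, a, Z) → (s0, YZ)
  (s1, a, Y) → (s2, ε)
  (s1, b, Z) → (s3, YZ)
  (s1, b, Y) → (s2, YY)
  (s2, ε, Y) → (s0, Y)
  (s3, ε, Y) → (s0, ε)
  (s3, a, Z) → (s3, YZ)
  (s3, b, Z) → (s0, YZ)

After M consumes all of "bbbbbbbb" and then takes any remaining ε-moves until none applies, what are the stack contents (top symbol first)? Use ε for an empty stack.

Z

(s0, bbbbbbbb, Z) ⊢ (s3, bbbbbbb, YYZ) ⊢ (s0, bbbbbbb, YZ) ⊢ (s0, bbbbbb, Z) ⊢ (s3, bbbbb, YYZ) ⊢ (s0, bbbbb, YZ) ⊢ (s0, bbbb, Z) ⊢ (s3, bbb, YYZ) ⊢ (s0, bbb, YZ) ⊢ (s0, bb, Z) ⊢ (s3, b, YYZ) ⊢ (s0, b, YZ) ⊢ (s0, ε, Z)
All input consumed in state s0 with stack Z.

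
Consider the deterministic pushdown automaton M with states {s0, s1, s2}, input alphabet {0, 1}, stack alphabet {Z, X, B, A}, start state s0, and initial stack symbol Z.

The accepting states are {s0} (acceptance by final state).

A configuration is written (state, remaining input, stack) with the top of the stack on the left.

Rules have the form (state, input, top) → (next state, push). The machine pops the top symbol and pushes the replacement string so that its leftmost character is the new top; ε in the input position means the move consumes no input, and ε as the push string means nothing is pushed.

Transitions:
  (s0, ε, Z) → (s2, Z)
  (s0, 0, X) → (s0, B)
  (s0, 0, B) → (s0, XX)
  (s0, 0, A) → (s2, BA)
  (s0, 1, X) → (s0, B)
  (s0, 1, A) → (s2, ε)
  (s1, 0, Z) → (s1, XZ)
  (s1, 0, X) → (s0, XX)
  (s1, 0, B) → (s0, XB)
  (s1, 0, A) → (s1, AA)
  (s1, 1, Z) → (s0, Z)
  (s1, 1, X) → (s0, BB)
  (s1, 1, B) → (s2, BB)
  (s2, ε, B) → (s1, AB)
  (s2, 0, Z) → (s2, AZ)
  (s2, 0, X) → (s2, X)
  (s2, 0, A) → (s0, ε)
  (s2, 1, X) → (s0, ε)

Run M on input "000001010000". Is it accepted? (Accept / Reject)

(s0, 000001010000, Z) ⊢ (s2, 000001010000, Z) ⊢ (s2, 00001010000, AZ) ⊢ (s0, 0001010000, Z) ⊢ (s2, 0001010000, Z) ⊢ (s2, 001010000, AZ) ⊢ (s0, 01010000, Z) ⊢ (s2, 01010000, Z) ⊢ (s2, 1010000, AZ)
No transition applies at (s2, 1010000, AZ); input not fully consumed.

Reject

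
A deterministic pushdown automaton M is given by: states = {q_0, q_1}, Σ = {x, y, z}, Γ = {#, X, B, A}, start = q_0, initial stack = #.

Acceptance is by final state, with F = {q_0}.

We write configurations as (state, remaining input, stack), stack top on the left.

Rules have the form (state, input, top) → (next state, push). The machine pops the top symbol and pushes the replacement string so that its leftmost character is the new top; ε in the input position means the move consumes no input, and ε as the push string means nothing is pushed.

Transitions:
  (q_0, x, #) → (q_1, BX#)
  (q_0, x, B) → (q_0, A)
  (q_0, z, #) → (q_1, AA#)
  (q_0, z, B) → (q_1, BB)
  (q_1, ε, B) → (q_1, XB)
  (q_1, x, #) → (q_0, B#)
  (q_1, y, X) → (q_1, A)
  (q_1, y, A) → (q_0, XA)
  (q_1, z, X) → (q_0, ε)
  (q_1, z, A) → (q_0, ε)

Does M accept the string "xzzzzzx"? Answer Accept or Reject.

(q_0, xzzzzzx, #) ⊢ (q_1, zzzzzx, BX#) ⊢ (q_1, zzzzzx, XBX#) ⊢ (q_0, zzzzx, BX#) ⊢ (q_1, zzzx, BBX#) ⊢ (q_1, zzzx, XBBX#) ⊢ (q_0, zzx, BBX#) ⊢ (q_1, zx, BBBX#) ⊢ (q_1, zx, XBBBX#) ⊢ (q_0, x, BBBX#) ⊢ (q_0, ε, ABBX#)
All input consumed; state q_0 ∈ F.

Accept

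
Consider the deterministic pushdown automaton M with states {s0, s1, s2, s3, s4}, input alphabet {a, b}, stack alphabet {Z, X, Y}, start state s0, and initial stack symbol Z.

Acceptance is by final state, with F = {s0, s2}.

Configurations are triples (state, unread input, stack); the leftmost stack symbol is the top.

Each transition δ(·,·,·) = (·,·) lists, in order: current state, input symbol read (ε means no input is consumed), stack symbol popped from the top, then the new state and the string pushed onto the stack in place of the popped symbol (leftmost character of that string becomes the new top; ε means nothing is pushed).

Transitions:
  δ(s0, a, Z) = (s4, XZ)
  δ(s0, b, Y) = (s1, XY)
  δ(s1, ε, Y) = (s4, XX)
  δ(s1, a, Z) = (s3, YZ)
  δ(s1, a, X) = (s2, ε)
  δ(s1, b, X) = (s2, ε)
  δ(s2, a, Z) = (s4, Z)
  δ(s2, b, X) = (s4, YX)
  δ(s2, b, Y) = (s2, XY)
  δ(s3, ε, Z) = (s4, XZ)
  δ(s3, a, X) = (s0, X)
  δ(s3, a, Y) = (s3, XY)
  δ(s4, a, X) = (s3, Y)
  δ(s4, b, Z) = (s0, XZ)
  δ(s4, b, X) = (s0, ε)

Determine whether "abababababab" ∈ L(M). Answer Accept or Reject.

Accept

(s0, abababababab, Z)
  read a, top Z: go to s4, push XZ → (s4, bababababab, XZ)
  read b, top X: go to s0, push ε → (s0, ababababab, Z)
  read a, top Z: go to s4, push XZ → (s4, babababab, XZ)
  read b, top X: go to s0, push ε → (s0, abababab, Z)
  read a, top Z: go to s4, push XZ → (s4, bababab, XZ)
  read b, top X: go to s0, push ε → (s0, ababab, Z)
  read a, top Z: go to s4, push XZ → (s4, babab, XZ)
  read b, top X: go to s0, push ε → (s0, abab, Z)
  read a, top Z: go to s4, push XZ → (s4, bab, XZ)
  read b, top X: go to s0, push ε → (s0, ab, Z)
  read a, top Z: go to s4, push XZ → (s4, b, XZ)
  read b, top X: go to s0, push ε → (s0, ε, Z)
All input consumed; state s0 ∈ F.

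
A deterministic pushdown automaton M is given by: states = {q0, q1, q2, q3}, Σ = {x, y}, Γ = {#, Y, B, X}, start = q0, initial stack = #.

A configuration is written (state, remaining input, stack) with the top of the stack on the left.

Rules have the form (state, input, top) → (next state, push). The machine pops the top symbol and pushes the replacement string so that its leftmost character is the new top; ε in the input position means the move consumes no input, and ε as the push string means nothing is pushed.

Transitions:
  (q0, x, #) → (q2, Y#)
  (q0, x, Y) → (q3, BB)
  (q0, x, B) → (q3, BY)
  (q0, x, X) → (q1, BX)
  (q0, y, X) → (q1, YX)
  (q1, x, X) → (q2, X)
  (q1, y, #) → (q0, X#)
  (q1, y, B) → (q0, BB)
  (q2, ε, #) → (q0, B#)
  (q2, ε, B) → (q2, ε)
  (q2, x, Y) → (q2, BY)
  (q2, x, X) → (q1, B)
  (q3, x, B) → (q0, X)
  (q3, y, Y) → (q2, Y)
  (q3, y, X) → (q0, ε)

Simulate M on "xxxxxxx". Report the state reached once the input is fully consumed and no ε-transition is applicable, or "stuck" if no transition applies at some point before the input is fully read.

q2

(q0, xxxxxxx, #)
  read x, top #: go to q2, push Y# → (q2, xxxxxx, Y#)
  read x, top Y: go to q2, push BY → (q2, xxxxx, BY#)
  ε-move, top B: go to q2, push ε → (q2, xxxxx, Y#)
  read x, top Y: go to q2, push BY → (q2, xxxx, BY#)
  ε-move, top B: go to q2, push ε → (q2, xxxx, Y#)
  read x, top Y: go to q2, push BY → (q2, xxx, BY#)
  ε-move, top B: go to q2, push ε → (q2, xxx, Y#)
  read x, top Y: go to q2, push BY → (q2, xx, BY#)
  ε-move, top B: go to q2, push ε → (q2, xx, Y#)
  read x, top Y: go to q2, push BY → (q2, x, BY#)
  ε-move, top B: go to q2, push ε → (q2, x, Y#)
  read x, top Y: go to q2, push BY → (q2, ε, BY#)
  ε-move, top B: go to q2, push ε → (q2, ε, Y#)
All input consumed; M is in state q2.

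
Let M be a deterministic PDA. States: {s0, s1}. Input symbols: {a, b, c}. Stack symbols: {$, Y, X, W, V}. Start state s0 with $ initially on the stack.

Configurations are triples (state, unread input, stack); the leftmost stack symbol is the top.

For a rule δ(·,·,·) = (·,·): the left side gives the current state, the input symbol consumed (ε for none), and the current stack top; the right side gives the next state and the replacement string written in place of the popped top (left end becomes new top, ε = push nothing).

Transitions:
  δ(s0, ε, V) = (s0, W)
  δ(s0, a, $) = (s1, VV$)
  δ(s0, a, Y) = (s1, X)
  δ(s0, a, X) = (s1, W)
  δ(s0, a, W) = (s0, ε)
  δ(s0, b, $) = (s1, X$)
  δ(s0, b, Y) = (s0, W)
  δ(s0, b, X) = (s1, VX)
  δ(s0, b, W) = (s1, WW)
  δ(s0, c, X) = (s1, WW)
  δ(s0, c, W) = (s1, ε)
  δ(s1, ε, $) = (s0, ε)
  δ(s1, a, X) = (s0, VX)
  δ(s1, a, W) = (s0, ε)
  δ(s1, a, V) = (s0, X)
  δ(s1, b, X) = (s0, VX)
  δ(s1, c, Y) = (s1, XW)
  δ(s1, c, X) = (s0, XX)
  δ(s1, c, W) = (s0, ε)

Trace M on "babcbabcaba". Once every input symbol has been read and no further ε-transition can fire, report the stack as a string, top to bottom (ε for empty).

XX$

(s0, babcbabcaba, $)
  read b, top $: go to s1, push X$ → (s1, abcbabcaba, X$)
  read a, top X: go to s0, push VX → (s0, bcbabcaba, VX$)
  ε-move, top V: go to s0, push W → (s0, bcbabcaba, WX$)
  read b, top W: go to s1, push WW → (s1, cbabcaba, WWX$)
  read c, top W: go to s0, push ε → (s0, babcaba, WX$)
  read b, top W: go to s1, push WW → (s1, abcaba, WWX$)
  read a, top W: go to s0, push ε → (s0, bcaba, WX$)
  read b, top W: go to s1, push WW → (s1, caba, WWX$)
  read c, top W: go to s0, push ε → (s0, aba, WX$)
  read a, top W: go to s0, push ε → (s0, ba, X$)
  read b, top X: go to s1, push VX → (s1, a, VX$)
  read a, top V: go to s0, push X → (s0, ε, XX$)
All input consumed in state s0 with stack XX$.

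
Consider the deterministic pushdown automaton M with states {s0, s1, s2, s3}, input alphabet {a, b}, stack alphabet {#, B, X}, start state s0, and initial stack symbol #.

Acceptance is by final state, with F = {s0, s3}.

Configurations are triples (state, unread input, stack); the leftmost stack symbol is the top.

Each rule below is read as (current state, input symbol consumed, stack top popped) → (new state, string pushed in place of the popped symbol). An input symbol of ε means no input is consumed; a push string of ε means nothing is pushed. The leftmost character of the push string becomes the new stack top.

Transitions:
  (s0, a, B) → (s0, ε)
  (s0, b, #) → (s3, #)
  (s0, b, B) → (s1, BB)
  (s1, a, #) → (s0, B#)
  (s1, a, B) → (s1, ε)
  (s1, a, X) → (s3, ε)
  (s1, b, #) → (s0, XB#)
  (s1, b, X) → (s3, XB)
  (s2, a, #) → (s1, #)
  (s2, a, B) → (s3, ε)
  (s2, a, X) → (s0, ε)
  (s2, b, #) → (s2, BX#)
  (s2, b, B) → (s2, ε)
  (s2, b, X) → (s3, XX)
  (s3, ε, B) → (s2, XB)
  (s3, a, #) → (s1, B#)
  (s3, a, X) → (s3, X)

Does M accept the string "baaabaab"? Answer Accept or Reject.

(s0, baaabaab, #) ⊢ (s3, aaabaab, #) ⊢ (s1, aabaab, B#) ⊢ (s1, abaab, #) ⊢ (s0, baab, B#) ⊢ (s1, aab, BB#) ⊢ (s1, ab, B#) ⊢ (s1, b, #) ⊢ (s0, ε, XB#)
All input consumed; state s0 ∈ F.

Accept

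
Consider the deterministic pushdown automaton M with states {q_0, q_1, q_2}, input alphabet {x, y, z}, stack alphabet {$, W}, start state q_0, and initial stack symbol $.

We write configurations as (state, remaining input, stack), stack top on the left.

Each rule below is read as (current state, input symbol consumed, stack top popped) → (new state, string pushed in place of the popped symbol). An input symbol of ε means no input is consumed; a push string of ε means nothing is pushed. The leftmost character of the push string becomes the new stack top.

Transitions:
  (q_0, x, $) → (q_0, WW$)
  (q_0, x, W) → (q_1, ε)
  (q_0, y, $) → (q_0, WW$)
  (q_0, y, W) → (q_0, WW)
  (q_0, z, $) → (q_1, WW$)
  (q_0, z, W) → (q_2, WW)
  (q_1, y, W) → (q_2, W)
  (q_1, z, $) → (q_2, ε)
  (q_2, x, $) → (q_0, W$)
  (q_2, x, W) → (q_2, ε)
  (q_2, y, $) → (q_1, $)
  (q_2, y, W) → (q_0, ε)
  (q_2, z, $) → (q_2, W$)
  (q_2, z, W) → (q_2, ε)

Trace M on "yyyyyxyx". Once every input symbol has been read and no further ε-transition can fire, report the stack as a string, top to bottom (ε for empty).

(q_0, yyyyyxyx, $)
  read y, top $: go to q_0, push WW$ → (q_0, yyyyxyx, WW$)
  read y, top W: go to q_0, push WW → (q_0, yyyxyx, WWW$)
  read y, top W: go to q_0, push WW → (q_0, yyxyx, WWWW$)
  read y, top W: go to q_0, push WW → (q_0, yxyx, WWWWW$)
  read y, top W: go to q_0, push WW → (q_0, xyx, WWWWWW$)
  read x, top W: go to q_1, push ε → (q_1, yx, WWWWW$)
  read y, top W: go to q_2, push W → (q_2, x, WWWWW$)
  read x, top W: go to q_2, push ε → (q_2, ε, WWWW$)
All input consumed in state q_2 with stack WWWW$.

WWWW$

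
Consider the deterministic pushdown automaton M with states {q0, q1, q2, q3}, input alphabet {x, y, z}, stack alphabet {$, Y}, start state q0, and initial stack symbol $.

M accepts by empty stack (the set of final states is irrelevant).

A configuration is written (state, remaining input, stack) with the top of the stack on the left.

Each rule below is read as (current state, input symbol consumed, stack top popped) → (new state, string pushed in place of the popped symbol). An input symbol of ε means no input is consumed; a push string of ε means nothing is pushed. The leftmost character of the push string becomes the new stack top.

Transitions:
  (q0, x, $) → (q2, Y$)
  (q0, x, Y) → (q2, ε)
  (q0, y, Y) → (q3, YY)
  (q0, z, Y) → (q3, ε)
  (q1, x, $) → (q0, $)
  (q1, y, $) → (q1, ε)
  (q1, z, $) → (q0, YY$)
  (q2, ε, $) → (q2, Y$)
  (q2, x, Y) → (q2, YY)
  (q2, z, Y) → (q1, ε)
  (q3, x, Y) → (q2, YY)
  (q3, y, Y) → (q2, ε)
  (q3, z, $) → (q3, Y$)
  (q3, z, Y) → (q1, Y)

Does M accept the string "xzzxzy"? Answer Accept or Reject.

(q0, xzzxzy, $)
  read x, top $: go to q2, push Y$ → (q2, zzxzy, Y$)
  read z, top Y: go to q1, push ε → (q1, zxzy, $)
  read z, top $: go to q0, push YY$ → (q0, xzy, YY$)
  read x, top Y: go to q2, push ε → (q2, zy, Y$)
  read z, top Y: go to q1, push ε → (q1, y, $)
  read y, top $: go to q1, push ε → (q1, ε, ε)
All input consumed and the stack is empty.

Accept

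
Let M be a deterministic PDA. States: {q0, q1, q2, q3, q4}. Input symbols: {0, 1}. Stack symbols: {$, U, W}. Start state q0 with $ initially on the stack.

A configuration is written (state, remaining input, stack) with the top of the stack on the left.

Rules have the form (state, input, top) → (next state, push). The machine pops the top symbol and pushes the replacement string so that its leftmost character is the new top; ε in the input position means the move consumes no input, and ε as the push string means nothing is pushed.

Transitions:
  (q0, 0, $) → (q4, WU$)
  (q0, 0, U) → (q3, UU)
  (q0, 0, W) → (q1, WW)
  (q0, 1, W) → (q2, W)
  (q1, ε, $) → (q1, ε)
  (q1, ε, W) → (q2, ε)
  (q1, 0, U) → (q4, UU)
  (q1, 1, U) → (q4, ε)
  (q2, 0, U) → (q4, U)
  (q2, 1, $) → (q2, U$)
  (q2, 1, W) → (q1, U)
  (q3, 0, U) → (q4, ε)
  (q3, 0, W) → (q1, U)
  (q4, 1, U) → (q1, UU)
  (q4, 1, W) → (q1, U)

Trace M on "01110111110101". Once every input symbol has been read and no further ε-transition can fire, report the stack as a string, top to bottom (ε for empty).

(q0, 01110111110101, $) ⊢ (q4, 1110111110101, WU$) ⊢ (q1, 110111110101, UU$) ⊢ (q4, 10111110101, U$) ⊢ (q1, 0111110101, UU$) ⊢ (q4, 111110101, UUU$) ⊢ (q1, 11110101, UUUU$) ⊢ (q4, 1110101, UUU$) ⊢ (q1, 110101, UUUU$) ⊢ (q4, 10101, UUU$) ⊢ (q1, 0101, UUUU$) ⊢ (q4, 101, UUUUU$) ⊢ (q1, 01, UUUUUU$) ⊢ (q4, 1, UUUUUUU$) ⊢ (q1, ε, UUUUUUUU$)
All input consumed in state q1 with stack UUUUUUUU$.

UUUUUUUU$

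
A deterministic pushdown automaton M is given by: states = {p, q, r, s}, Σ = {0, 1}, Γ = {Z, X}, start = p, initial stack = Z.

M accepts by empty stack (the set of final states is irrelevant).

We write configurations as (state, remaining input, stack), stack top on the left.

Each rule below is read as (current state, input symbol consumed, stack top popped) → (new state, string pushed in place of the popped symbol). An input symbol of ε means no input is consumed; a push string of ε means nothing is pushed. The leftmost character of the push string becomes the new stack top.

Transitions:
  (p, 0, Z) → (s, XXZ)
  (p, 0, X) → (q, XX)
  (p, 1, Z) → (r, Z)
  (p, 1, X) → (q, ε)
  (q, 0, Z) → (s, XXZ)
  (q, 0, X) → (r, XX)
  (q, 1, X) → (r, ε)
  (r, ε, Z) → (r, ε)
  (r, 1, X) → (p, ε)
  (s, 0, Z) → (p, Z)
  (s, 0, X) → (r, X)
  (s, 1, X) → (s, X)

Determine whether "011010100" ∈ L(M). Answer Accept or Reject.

(p, 011010100, Z)
  read 0, top Z: go to s, push XXZ → (s, 11010100, XXZ)
  read 1, top X: go to s, push X → (s, 1010100, XXZ)
  read 1, top X: go to s, push X → (s, 010100, XXZ)
  read 0, top X: go to r, push X → (r, 10100, XXZ)
  read 1, top X: go to p, push ε → (p, 0100, XZ)
  read 0, top X: go to q, push XX → (q, 100, XXZ)
  read 1, top X: go to r, push ε → (r, 00, XZ)
No transition applies at (r, 00, XZ); input not fully consumed.

Reject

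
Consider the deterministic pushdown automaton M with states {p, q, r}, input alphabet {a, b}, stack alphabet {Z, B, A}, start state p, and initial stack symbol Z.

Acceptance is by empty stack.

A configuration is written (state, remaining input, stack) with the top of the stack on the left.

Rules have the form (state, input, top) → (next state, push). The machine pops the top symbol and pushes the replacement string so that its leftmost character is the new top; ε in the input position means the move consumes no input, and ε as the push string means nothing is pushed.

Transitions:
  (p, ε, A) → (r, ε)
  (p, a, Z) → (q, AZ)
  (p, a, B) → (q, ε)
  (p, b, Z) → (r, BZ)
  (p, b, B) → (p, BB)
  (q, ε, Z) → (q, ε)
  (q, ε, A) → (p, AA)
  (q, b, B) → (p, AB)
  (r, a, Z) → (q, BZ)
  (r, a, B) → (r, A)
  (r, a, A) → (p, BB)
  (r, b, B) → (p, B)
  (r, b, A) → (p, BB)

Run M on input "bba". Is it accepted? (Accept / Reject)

Accept

(p, bba, Z)
  read b, top Z: go to r, push BZ → (r, ba, BZ)
  read b, top B: go to p, push B → (p, a, BZ)
  read a, top B: go to q, push ε → (q, ε, Z)
  ε-move, top Z: go to q, push ε → (q, ε, ε)
All input consumed and the stack is empty.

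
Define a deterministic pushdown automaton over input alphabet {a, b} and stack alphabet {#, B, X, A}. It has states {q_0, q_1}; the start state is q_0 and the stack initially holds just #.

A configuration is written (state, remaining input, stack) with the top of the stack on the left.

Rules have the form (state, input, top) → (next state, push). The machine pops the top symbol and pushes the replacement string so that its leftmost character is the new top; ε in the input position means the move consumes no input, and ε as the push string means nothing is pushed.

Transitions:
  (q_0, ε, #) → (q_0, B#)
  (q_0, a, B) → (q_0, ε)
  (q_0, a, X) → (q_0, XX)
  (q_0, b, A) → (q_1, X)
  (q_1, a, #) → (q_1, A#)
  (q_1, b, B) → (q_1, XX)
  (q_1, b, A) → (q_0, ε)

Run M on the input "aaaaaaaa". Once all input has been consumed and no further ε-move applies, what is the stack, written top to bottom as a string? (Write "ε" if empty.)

B#

(q_0, aaaaaaaa, #)
  ε-move, top #: go to q_0, push B# → (q_0, aaaaaaaa, B#)
  read a, top B: go to q_0, push ε → (q_0, aaaaaaa, #)
  ε-move, top #: go to q_0, push B# → (q_0, aaaaaaa, B#)
  read a, top B: go to q_0, push ε → (q_0, aaaaaa, #)
  ε-move, top #: go to q_0, push B# → (q_0, aaaaaa, B#)
  read a, top B: go to q_0, push ε → (q_0, aaaaa, #)
  ε-move, top #: go to q_0, push B# → (q_0, aaaaa, B#)
  read a, top B: go to q_0, push ε → (q_0, aaaa, #)
  ε-move, top #: go to q_0, push B# → (q_0, aaaa, B#)
  read a, top B: go to q_0, push ε → (q_0, aaa, #)
  ε-move, top #: go to q_0, push B# → (q_0, aaa, B#)
  read a, top B: go to q_0, push ε → (q_0, aa, #)
  ε-move, top #: go to q_0, push B# → (q_0, aa, B#)
  read a, top B: go to q_0, push ε → (q_0, a, #)
  ε-move, top #: go to q_0, push B# → (q_0, a, B#)
  read a, top B: go to q_0, push ε → (q_0, ε, #)
  ε-move, top #: go to q_0, push B# → (q_0, ε, B#)
All input consumed in state q_0 with stack B#.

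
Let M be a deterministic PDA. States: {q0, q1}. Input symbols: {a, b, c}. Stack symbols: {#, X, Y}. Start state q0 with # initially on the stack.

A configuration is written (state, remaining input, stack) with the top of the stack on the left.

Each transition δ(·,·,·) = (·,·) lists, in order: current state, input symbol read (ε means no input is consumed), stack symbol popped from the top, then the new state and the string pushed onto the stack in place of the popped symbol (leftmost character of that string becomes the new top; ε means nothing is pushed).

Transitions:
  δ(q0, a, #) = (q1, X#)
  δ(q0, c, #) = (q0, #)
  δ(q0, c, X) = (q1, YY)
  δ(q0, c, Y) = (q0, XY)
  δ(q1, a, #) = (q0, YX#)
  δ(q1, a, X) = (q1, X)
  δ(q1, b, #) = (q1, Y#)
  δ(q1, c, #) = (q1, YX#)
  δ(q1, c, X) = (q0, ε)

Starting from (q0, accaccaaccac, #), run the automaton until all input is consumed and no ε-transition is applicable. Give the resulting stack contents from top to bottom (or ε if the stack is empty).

(q0, accaccaaccac, #)
  read a, top #: go to q1, push X# → (q1, ccaccaaccac, X#)
  read c, top X: go to q0, push ε → (q0, caccaaccac, #)
  read c, top #: go to q0, push # → (q0, accaaccac, #)
  read a, top #: go to q1, push X# → (q1, ccaaccac, X#)
  read c, top X: go to q0, push ε → (q0, caaccac, #)
  read c, top #: go to q0, push # → (q0, aaccac, #)
  read a, top #: go to q1, push X# → (q1, accac, X#)
  read a, top X: go to q1, push X → (q1, ccac, X#)
  read c, top X: go to q0, push ε → (q0, cac, #)
  read c, top #: go to q0, push # → (q0, ac, #)
  read a, top #: go to q1, push X# → (q1, c, X#)
  read c, top X: go to q0, push ε → (q0, ε, #)
All input consumed in state q0 with stack #.

#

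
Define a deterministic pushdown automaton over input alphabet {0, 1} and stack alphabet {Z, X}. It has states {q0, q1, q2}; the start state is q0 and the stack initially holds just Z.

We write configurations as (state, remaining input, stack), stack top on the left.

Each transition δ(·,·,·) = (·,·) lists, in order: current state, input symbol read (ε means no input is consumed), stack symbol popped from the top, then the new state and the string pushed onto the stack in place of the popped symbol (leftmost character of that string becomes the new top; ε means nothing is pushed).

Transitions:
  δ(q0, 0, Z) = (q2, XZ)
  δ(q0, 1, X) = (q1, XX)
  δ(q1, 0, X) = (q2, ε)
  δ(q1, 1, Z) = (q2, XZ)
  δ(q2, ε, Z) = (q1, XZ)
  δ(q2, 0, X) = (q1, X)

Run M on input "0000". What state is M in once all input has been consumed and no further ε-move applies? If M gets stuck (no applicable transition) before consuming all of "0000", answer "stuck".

q1

(q0, 0000, Z) ⊢ (q2, 000, XZ) ⊢ (q1, 00, XZ) ⊢ (q2, 0, Z) ⊢ (q1, 0, XZ) ⊢ (q2, ε, Z) ⊢ (q1, ε, XZ)
All input consumed; M is in state q1.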